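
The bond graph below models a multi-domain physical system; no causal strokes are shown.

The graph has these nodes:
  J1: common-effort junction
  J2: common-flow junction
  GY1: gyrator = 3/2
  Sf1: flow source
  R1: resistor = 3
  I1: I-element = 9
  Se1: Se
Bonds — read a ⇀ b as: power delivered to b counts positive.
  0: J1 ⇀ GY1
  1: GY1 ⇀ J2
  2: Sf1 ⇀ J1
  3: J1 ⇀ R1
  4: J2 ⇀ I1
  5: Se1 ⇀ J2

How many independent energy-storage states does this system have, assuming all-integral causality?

1  (I1 all integral)

b2 stroke at Sf1  (Sf1 (Sf) sets flow on bond)
b5 stroke at J2  (Se1 (Se) sets effort on bond)
b4 stroke at I1  (prefer integral on I1)
b1 stroke at J2  (J2: bond 4 brought flow, rest push out)
b0 stroke at J1  (GY1: gyrator matches bond 1)
b3 stroke at R1  (J1: bond 0 brought effort, rest push out)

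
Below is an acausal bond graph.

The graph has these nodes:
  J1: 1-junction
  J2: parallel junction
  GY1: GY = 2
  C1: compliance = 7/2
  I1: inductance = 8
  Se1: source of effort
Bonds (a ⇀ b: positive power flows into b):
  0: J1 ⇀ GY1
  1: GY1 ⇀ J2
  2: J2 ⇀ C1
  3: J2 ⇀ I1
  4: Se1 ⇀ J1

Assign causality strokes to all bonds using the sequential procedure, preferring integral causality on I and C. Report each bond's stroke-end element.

#4 stroke→J1  (Se1 (Se) sets effort on bond)
#0 stroke→GY1  (J1 needs exactly one f-in)
#1 stroke→GY1  (GY GY1: same side as bond 0)
#2 stroke→J2  (prefer integral on C1)
#3 stroke→I1  (common-e at J2 fixed by 2)

#0 →GY1
#1 →GY1
#2 →J2
#3 →I1
#4 →J1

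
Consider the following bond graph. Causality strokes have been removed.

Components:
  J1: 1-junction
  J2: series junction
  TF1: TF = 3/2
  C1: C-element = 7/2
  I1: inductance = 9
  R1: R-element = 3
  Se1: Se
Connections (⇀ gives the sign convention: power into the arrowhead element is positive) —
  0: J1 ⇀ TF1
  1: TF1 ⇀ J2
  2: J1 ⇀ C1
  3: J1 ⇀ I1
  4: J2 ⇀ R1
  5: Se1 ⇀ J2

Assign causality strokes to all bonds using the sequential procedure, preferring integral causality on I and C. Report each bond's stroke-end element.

β5 →J2  (Se1 fixes effort; stroke away)
β2 →J1  (prefer integral on C1)
β3 →I1  (I1 integral (f out))
β0 →J1  (common-f at J1 fixed by 3)
β1 →TF1  (TF1: transformer flips bond 0)
β4 →J2  (common-f at J2 fixed by 1)

β0 |J1
β1 |TF1
β2 |J1
β3 |I1
β4 |J2
β5 |J2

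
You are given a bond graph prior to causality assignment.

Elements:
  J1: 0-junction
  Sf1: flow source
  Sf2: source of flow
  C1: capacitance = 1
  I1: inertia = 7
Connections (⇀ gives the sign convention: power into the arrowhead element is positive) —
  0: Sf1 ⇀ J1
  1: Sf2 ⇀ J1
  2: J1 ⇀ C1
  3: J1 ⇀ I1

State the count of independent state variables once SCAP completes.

2  (C1, I1 all integral)

β0 →Sf1  (source Sf1 imposes f)
β1 →Sf2  (source Sf2 imposes f)
β2 →J1  (C1 outputs effort q/C1)
β3 →I1  (common-e at J1 fixed by 2)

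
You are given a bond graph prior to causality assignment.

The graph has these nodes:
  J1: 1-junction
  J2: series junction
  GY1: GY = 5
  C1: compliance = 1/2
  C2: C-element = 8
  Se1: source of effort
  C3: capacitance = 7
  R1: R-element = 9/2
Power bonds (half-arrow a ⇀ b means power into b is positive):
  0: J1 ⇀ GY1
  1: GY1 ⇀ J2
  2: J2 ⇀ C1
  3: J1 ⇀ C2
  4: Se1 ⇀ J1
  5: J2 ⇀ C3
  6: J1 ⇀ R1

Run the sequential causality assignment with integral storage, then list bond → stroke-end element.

b4 |J1  (Se1 fixes effort; stroke away)
b2 |J2  (C1 integral (e out))
b3 |J1  (prefer integral on C2)
b5 |J2  (C3 outputs effort q/C3)
b1 |GY1  (J2 needs exactly one f-in)
b0 |GY1  (GY1: gyrator matches bond 1)
b6 |J1  (1-jn J1 has f-setter on 0)

b0 |GY1
b1 |GY1
b2 |J2
b3 |J1
b4 |J1
b5 |J2
b6 |J1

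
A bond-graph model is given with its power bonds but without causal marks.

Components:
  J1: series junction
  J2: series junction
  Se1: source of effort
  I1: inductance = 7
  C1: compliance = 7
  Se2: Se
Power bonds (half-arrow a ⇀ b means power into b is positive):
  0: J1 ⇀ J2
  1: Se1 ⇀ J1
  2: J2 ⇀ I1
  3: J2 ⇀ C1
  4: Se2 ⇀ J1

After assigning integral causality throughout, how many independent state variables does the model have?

2  (C1, I1 all integral)

#1 |J1  (Se1 (Se) sets effort on bond)
#4 |J1  (source Se2 imposes e)
#0 |J2  (closing 1-jn rule on J1)
#2 |I1  (I1 integral (f out))
#3 |J2  (1-jn J2 has f-setter on 2)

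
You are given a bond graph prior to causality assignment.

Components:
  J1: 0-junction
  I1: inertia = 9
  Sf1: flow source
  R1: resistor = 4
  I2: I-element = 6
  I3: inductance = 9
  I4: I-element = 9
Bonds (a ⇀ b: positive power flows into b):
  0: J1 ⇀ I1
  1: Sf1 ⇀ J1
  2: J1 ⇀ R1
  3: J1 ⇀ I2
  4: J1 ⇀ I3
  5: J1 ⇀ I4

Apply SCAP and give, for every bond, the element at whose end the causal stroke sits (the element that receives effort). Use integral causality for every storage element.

bond 1 stroke→Sf1  (Sf1 fixes flow; stroke at Sf1)
bond 0 stroke→I1  (I1 outputs flow p/I1)
bond 3 stroke→I2  (I2: I, integral causality)
bond 4 stroke→I3  (I3 integral (f out))
bond 5 stroke→I4  (I4: I, integral causality)
bond 2 stroke→J1  (J1: last free bond brings effort in)

bond 0 |I1
bond 1 |Sf1
bond 2 |J1
bond 3 |I2
bond 4 |I3
bond 5 |I4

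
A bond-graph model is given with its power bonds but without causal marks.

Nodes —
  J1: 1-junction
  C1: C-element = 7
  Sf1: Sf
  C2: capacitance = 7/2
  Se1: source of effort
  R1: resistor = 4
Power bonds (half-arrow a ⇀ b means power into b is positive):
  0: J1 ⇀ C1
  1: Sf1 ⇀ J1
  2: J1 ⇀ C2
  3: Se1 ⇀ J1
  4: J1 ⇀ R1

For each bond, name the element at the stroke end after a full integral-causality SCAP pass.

β1 |Sf1  (Sf1 fixes flow; stroke at Sf1)
β3 |J1  (Se1: effort source, stroke at far end)
β0 |J1  (J1 flow already set via bond 1)
β2 |J1  (J1 flow already set via bond 1)
β4 |J1  (J1: bond 1 brought flow, rest push out)

#0 |J1
#1 |Sf1
#2 |J1
#3 |J1
#4 |J1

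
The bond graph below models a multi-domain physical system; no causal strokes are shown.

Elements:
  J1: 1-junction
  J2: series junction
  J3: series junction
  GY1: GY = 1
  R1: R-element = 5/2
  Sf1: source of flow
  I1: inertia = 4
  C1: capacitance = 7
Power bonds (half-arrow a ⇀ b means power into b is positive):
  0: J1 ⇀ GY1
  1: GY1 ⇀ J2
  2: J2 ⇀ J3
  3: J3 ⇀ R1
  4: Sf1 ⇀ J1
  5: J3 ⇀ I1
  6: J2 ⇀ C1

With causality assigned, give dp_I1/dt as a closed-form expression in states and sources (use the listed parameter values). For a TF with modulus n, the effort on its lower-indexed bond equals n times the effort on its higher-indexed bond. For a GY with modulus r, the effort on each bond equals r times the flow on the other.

dp_I1/dt = F_Sf1 - 5*p_I1/8 - q_C1/7

bond 4 |Sf1  (source Sf1 imposes f)
bond 0 |J1  (J1: bond 4 brought flow, rest push out)
bond 1 |J2  (GY1 both-in/both-out from 0)
bond 5 |I1  (I1 integral (f out))
bond 2 |J3  (J3 flow already set via bond 5)
bond 3 |J3  (common-f at J3 fixed by 5)
bond 6 |J2  (J2: bond 2 brought flow, rest push out)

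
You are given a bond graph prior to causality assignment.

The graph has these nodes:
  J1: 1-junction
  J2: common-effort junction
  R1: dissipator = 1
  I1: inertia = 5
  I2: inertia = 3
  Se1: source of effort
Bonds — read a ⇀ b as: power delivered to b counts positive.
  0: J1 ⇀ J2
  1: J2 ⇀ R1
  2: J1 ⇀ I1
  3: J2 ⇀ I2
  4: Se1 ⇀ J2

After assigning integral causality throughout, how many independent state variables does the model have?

#4 →J2  (Se1 fixes effort; stroke away)
#0 →J1  (J2: bond 4 brought effort, rest push out)
#1 →R1  (J2: bond 4 brought effort, rest push out)
#3 →I2  (0-jn J2 has e-setter on 4)
#2 →I1  (J1 needs exactly one f-in)

2  (I1, I2 all integral)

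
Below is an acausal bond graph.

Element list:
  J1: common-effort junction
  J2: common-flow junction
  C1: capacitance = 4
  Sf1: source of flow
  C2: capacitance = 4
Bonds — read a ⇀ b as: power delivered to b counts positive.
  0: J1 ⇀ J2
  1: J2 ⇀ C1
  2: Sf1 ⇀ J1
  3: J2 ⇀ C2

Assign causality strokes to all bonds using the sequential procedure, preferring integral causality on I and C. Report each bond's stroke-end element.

b0 stroke→J1
b1 stroke→J2
b2 stroke→Sf1
b3 stroke→J2

b2 stroke→Sf1  (source Sf1 imposes f)
b0 stroke→J1  (J1: last free bond brings effort in)
b1 stroke→J2  (J2: bond 0 brought flow, rest push out)
b3 stroke→J2  (1-jn J2 has f-setter on 0)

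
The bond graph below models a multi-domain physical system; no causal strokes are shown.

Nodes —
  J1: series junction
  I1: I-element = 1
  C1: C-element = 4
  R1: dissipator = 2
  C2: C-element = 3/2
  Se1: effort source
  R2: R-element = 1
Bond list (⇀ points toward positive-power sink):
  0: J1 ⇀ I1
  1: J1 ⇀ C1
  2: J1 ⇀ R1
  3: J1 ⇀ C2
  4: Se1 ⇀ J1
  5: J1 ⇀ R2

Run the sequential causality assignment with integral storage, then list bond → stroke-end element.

bond 4 stroke→J1  (Se1 fixes effort; stroke away)
bond 0 stroke→I1  (prefer integral on I1)
bond 1 stroke→J1  (J1 flow already set via bond 0)
bond 2 stroke→J1  (common-f at J1 fixed by 0)
bond 3 stroke→J1  (J1: bond 0 brought flow, rest push out)
bond 5 stroke→J1  (J1: bond 0 brought flow, rest push out)

#0 |I1
#1 |J1
#2 |J1
#3 |J1
#4 |J1
#5 |J1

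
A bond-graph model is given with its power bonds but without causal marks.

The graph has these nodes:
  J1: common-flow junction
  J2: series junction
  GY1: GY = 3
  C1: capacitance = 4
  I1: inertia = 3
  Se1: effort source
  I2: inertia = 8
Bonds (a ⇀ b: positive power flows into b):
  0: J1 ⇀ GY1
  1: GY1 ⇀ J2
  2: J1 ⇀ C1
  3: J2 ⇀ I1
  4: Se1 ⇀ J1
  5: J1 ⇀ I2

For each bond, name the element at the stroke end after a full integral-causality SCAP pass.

#0 stroke→J1
#1 stroke→J2
#2 stroke→J1
#3 stroke→I1
#4 stroke→J1
#5 stroke→I2

#4 stroke→J1  (source Se1 imposes e)
#2 stroke→J1  (prefer integral on C1)
#3 stroke→I1  (prefer integral on I1)
#1 stroke→J2  (common-f at J2 fixed by 3)
#0 stroke→J1  (GY1: gyrator matches bond 1)
#5 stroke→I2  (closing 1-jn rule on J1)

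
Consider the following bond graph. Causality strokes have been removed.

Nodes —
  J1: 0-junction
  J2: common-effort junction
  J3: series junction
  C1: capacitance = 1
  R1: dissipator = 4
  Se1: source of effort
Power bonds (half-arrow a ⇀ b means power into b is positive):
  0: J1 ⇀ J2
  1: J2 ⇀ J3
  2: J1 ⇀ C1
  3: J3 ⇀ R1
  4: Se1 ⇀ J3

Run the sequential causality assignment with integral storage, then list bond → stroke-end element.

b0 |J2
b1 |J3
b2 |J1
b3 |R1
b4 |J3

β4 →J3  (source Se1 imposes e)
β2 →J1  (C1 integral (e out))
β0 →J2  (0-jn J1 has e-setter on 2)
β1 →J3  (common-e at J2 fixed by 0)
β3 →R1  (J3: last free bond brings flow in)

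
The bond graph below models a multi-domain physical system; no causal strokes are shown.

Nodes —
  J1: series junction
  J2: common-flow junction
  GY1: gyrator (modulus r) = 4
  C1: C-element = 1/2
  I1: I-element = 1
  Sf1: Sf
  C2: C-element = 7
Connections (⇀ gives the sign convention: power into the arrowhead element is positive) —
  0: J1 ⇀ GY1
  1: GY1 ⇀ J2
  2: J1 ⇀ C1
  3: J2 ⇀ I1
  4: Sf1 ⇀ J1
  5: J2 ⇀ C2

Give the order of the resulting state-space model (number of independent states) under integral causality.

bond 4 stroke at Sf1  (source Sf1 imposes f)
bond 0 stroke at J1  (J1 flow already set via bond 4)
bond 2 stroke at J1  (J1: bond 4 brought flow, rest push out)
bond 1 stroke at J2  (GY1 both-in/both-out from 0)
bond 3 stroke at I1  (prefer integral on I1)
bond 5 stroke at J2  (J2: bond 3 brought flow, rest push out)

3  (C1, C2, I1 all integral)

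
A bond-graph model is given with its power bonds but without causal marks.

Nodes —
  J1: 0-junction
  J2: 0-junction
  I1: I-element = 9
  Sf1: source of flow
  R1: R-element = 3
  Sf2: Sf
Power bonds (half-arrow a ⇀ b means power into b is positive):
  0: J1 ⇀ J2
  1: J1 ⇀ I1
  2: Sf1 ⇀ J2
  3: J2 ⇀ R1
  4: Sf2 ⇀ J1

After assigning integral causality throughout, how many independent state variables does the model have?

1  (I1 all integral)

β2 |Sf1  (Sf1: flow source, stroke at near end)
β4 |Sf2  (source Sf2 imposes f)
β1 |I1  (I1 integral (f out))
β0 |J1  (closing 0-jn rule on J1)
β3 |J2  (only one effort-in slot at J2)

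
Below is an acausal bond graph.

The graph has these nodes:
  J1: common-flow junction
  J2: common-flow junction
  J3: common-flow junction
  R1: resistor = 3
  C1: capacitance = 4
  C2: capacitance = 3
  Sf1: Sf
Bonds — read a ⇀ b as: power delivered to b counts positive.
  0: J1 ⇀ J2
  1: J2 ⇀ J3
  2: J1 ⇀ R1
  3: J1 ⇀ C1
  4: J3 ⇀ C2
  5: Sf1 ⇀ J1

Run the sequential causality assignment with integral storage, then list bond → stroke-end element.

#0 stroke at J1
#1 stroke at J2
#2 stroke at J1
#3 stroke at J1
#4 stroke at J3
#5 stroke at Sf1

bond 5 →Sf1  (Sf1: flow source, stroke at near end)
bond 0 →J1  (J1 flow already set via bond 5)
bond 2 →J1  (J1 flow already set via bond 5)
bond 3 →J1  (1-jn J1 has f-setter on 5)
bond 1 →J2  (J2: bond 0 brought flow, rest push out)
bond 4 →J3  (J3 flow already set via bond 1)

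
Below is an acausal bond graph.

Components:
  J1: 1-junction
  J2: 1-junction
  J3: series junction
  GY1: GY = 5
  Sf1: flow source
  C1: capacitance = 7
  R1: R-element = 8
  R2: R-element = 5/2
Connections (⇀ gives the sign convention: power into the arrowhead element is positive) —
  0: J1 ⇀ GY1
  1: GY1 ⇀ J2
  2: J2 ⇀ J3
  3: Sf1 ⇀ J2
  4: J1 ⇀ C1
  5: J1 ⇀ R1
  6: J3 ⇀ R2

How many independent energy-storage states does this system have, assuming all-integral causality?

b3 stroke→Sf1  (Sf1 fixes flow; stroke at Sf1)
b1 stroke→J2  (J2 flow already set via bond 3)
b2 stroke→J2  (J2: bond 3 brought flow, rest push out)
b6 stroke→J3  (J3: bond 2 brought flow, rest push out)
b0 stroke→J1  (GY1: gyrator matches bond 1)
b4 stroke→J1  (C1: C, integral causality)
b5 stroke→R1  (only one flow-in slot at J1)

1  (C1 all integral)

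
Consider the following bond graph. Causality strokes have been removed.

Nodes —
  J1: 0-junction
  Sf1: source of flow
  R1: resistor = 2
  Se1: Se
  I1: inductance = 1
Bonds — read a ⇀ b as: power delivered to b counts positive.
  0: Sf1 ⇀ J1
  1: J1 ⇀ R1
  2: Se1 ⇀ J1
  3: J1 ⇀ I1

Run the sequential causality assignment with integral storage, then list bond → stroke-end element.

b0 →Sf1  (Sf1 fixes flow; stroke at Sf1)
b2 →J1  (Se1 fixes effort; stroke away)
b1 →R1  (J1 effort already set via bond 2)
b3 →I1  (common-e at J1 fixed by 2)

β0 →Sf1
β1 →R1
β2 →J1
β3 →I1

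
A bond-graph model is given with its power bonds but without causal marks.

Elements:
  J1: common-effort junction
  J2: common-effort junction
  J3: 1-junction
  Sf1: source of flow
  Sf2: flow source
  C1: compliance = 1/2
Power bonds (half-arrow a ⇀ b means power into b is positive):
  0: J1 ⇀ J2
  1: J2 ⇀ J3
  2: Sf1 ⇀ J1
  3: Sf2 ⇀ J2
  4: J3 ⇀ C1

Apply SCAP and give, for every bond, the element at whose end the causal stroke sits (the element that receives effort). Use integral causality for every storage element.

b2 →Sf1  (Sf1 (Sf) sets flow on bond)
b3 →Sf2  (Sf2 (Sf) sets flow on bond)
b0 →J1  (J1: last free bond brings effort in)
b1 →J2  (J2: last free bond brings effort in)
b4 →J3  (common-f at J3 fixed by 1)

b0 stroke→J1
b1 stroke→J2
b2 stroke→Sf1
b3 stroke→Sf2
b4 stroke→J3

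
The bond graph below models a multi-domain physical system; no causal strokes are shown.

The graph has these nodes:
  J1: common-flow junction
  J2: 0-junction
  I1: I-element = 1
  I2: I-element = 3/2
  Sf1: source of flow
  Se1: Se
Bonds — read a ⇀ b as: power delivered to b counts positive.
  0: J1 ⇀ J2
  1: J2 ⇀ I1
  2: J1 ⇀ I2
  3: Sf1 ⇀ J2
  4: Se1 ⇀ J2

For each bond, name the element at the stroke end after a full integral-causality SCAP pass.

β0 stroke at J1
β1 stroke at I1
β2 stroke at I2
β3 stroke at Sf1
β4 stroke at J2

bond 3 →Sf1  (source Sf1 imposes f)
bond 4 →J2  (Se1 fixes effort; stroke away)
bond 0 →J1  (common-e at J2 fixed by 4)
bond 1 →I1  (common-e at J2 fixed by 4)
bond 2 →I2  (only one flow-in slot at J1)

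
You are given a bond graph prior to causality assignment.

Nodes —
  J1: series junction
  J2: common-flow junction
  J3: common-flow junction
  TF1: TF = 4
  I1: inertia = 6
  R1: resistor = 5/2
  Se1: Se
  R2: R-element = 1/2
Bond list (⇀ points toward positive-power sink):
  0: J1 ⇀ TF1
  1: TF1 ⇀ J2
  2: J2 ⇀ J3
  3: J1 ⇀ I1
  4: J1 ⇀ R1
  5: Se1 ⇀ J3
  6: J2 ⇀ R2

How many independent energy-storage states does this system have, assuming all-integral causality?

β5 →J3  (Se1: effort source, stroke at far end)
β2 →J2  (J3 needs exactly one f-in)
β3 →I1  (I1 outputs flow p/I1)
β0 →J1  (J1 flow already set via bond 3)
β4 →J1  (J1 flow already set via bond 3)
β1 →TF1  (TF1: transformer flips bond 0)
β6 →J2  (common-f at J2 fixed by 1)

1  (I1 all integral)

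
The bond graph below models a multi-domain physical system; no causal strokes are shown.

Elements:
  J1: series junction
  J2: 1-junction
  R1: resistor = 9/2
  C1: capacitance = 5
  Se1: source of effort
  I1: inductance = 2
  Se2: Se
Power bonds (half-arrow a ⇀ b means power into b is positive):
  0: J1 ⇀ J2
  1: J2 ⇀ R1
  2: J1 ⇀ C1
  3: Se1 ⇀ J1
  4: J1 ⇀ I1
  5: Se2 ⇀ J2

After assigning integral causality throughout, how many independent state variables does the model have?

b3 →J1  (Se1 (Se) sets effort on bond)
b5 →J2  (Se2: effort source, stroke at far end)
b2 →J1  (C1 outputs effort q/C1)
b4 →I1  (prefer integral on I1)
b0 →J1  (1-jn J1 has f-setter on 4)
b1 →J2  (common-f at J2 fixed by 0)

2  (C1, I1 all integral)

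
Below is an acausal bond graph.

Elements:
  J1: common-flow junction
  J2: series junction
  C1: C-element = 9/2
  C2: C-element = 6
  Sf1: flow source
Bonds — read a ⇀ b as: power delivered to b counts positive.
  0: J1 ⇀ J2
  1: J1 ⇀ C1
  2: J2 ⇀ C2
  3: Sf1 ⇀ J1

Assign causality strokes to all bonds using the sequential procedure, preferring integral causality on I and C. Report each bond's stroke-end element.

b3 →Sf1  (source Sf1 imposes f)
b0 →J1  (J1 flow already set via bond 3)
b1 →J1  (J1: bond 3 brought flow, rest push out)
b2 →J2  (J2 flow already set via bond 0)

bond 0 stroke→J1
bond 1 stroke→J1
bond 2 stroke→J2
bond 3 stroke→Sf1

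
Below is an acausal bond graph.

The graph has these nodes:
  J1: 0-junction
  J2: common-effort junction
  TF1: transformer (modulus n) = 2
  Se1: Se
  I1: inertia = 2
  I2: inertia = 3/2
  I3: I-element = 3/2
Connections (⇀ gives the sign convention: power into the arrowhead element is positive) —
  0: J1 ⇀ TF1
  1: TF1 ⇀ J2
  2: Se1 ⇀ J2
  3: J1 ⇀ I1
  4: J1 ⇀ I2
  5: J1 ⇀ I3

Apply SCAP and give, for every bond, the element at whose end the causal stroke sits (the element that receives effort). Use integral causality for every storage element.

b2 stroke→J2  (Se1 (Se) sets effort on bond)
b1 stroke→TF1  (0-jn J2 has e-setter on 2)
b0 stroke→J1  (TF TF1: opposite of bond 1)
b3 stroke→I1  (J1: bond 0 brought effort, rest push out)
b4 stroke→I2  (0-jn J1 has e-setter on 0)
b5 stroke→I3  (J1: bond 0 brought effort, rest push out)

#0 →J1
#1 →TF1
#2 →J2
#3 →I1
#4 →I2
#5 →I3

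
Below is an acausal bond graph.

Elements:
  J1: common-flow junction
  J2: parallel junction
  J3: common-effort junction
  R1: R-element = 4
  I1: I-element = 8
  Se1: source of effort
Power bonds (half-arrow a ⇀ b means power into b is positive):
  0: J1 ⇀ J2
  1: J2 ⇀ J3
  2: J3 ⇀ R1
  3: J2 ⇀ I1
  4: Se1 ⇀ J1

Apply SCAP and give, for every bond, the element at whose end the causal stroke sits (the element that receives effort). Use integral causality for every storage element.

#4 stroke at J1  (source Se1 imposes e)
#0 stroke at J2  (only one flow-in slot at J1)
#1 stroke at J3  (J2: bond 0 brought effort, rest push out)
#3 stroke at I1  (0-jn J2 has e-setter on 0)
#2 stroke at R1  (0-jn J3 has e-setter on 1)

#0 stroke at J2
#1 stroke at J3
#2 stroke at R1
#3 stroke at I1
#4 stroke at J1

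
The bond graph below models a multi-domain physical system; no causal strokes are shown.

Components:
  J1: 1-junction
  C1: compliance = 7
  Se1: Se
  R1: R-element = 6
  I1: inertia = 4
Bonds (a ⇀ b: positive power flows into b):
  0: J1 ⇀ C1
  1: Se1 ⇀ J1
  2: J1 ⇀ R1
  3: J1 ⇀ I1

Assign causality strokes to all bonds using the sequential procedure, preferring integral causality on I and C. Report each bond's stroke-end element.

#0 stroke at J1
#1 stroke at J1
#2 stroke at J1
#3 stroke at I1

bond 1 |J1  (source Se1 imposes e)
bond 0 |J1  (C1 integral (e out))
bond 3 |I1  (I1: I, integral causality)
bond 2 |J1  (J1 flow already set via bond 3)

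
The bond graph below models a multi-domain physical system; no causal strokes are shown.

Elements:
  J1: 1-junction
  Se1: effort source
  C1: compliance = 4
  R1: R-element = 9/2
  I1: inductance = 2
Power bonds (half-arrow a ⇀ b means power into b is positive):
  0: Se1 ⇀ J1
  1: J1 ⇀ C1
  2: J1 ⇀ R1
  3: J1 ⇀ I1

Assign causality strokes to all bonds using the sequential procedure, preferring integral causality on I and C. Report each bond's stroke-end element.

b0 →J1  (Se1 fixes effort; stroke away)
b1 →J1  (C1: C, integral causality)
b3 →I1  (I1 integral (f out))
b2 →J1  (common-f at J1 fixed by 3)

#0 stroke at J1
#1 stroke at J1
#2 stroke at J1
#3 stroke at I1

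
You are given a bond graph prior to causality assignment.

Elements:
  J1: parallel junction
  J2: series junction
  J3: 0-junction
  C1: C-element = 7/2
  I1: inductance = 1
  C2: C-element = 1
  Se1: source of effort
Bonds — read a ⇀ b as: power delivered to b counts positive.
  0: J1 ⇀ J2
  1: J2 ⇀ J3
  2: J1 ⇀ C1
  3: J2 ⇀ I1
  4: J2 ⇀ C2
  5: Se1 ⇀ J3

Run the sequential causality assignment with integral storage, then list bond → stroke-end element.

β5 stroke→J3  (Se1 fixes effort; stroke away)
β1 stroke→J2  (J3 effort already set via bond 5)
β2 stroke→J1  (C1: C, integral causality)
β0 stroke→J2  (J1: bond 2 brought effort, rest push out)
β3 stroke→I1  (prefer integral on I1)
β4 stroke→J2  (common-f at J2 fixed by 3)

bond 0 stroke at J2
bond 1 stroke at J2
bond 2 stroke at J1
bond 3 stroke at I1
bond 4 stroke at J2
bond 5 stroke at J3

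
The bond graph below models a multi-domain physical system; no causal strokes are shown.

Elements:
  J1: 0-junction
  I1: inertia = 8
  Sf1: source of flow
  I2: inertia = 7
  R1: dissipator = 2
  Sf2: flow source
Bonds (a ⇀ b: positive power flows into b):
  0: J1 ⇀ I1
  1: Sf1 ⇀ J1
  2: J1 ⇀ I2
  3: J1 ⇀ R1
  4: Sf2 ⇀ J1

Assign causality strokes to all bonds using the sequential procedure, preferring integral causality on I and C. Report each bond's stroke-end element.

bond 0 stroke→I1
bond 1 stroke→Sf1
bond 2 stroke→I2
bond 3 stroke→J1
bond 4 stroke→Sf2

β1 stroke→Sf1  (Sf1 fixes flow; stroke at Sf1)
β4 stroke→Sf2  (source Sf2 imposes f)
β0 stroke→I1  (I1: I, integral causality)
β2 stroke→I2  (I2 outputs flow p/I2)
β3 stroke→J1  (only one effort-in slot at J1)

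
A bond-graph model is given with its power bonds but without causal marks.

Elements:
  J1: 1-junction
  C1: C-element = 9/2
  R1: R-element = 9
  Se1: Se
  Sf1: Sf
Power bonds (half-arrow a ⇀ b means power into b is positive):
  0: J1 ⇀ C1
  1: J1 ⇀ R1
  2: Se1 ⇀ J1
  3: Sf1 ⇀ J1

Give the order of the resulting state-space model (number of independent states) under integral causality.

1  (C1 all integral)

b2 stroke at J1  (Se1 (Se) sets effort on bond)
b3 stroke at Sf1  (source Sf1 imposes f)
b0 stroke at J1  (J1 flow already set via bond 3)
b1 stroke at J1  (common-f at J1 fixed by 3)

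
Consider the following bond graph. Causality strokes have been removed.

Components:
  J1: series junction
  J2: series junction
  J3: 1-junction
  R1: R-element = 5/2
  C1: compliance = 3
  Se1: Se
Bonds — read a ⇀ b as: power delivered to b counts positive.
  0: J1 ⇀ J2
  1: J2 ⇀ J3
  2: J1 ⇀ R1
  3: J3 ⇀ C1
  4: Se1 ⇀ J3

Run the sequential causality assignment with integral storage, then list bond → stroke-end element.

β4 →J3  (Se1 fixes effort; stroke away)
β3 →J3  (C1: C, integral causality)
β1 →J2  (J3: last free bond brings flow in)
β0 →J1  (only one flow-in slot at J2)
β2 →R1  (closing 1-jn rule on J1)

β0 →J1
β1 →J2
β2 →R1
β3 →J3
β4 →J3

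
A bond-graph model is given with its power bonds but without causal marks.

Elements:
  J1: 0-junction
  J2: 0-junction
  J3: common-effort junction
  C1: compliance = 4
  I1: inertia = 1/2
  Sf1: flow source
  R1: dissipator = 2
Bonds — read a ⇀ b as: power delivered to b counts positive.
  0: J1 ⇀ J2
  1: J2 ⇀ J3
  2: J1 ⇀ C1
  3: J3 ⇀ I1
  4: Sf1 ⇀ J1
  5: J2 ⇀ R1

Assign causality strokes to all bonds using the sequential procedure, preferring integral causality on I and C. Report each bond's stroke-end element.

b4 →Sf1  (source Sf1 imposes f)
b2 →J1  (C1 outputs effort q/C1)
b0 →J2  (common-e at J1 fixed by 2)
b1 →J3  (common-e at J2 fixed by 0)
b5 →R1  (common-e at J2 fixed by 0)
b3 →I1  (0-jn J3 has e-setter on 1)

b0 stroke→J2
b1 stroke→J3
b2 stroke→J1
b3 stroke→I1
b4 stroke→Sf1
b5 stroke→R1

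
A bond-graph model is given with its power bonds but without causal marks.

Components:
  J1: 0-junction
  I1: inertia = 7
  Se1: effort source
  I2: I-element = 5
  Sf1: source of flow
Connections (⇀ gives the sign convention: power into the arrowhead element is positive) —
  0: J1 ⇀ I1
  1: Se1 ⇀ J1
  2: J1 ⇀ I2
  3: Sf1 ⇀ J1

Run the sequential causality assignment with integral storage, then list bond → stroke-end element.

β1 →J1  (source Se1 imposes e)
β3 →Sf1  (source Sf1 imposes f)
β0 →I1  (J1: bond 1 brought effort, rest push out)
β2 →I2  (J1 effort already set via bond 1)

#0 stroke at I1
#1 stroke at J1
#2 stroke at I2
#3 stroke at Sf1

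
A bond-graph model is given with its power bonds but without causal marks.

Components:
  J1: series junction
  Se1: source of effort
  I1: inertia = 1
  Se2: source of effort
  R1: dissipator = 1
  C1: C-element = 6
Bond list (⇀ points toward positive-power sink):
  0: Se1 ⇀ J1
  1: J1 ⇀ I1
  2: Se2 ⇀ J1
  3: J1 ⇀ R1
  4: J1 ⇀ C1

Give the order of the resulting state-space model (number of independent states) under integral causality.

2  (C1, I1 all integral)

#0 |J1  (Se1: effort source, stroke at far end)
#2 |J1  (source Se2 imposes e)
#1 |I1  (I1 integral (f out))
#3 |J1  (J1: bond 1 brought flow, rest push out)
#4 |J1  (1-jn J1 has f-setter on 1)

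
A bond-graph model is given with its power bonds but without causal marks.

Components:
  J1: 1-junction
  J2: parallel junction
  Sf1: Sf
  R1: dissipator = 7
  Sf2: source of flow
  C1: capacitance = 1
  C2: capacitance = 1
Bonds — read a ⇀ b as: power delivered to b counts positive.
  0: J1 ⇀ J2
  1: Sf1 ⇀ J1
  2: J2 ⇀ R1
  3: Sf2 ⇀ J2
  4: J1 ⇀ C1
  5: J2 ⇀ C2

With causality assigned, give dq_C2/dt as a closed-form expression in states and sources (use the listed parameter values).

dq_C2/dt = F_Sf1 + F_Sf2 - q_C2/7

β1 stroke→Sf1  (Sf1 (Sf) sets flow on bond)
β3 stroke→Sf2  (source Sf2 imposes f)
β0 stroke→J1  (1-jn J1 has f-setter on 1)
β4 stroke→J1  (J1: bond 1 brought flow, rest push out)
β5 stroke→J2  (C2: C, integral causality)
β2 stroke→R1  (common-e at J2 fixed by 5)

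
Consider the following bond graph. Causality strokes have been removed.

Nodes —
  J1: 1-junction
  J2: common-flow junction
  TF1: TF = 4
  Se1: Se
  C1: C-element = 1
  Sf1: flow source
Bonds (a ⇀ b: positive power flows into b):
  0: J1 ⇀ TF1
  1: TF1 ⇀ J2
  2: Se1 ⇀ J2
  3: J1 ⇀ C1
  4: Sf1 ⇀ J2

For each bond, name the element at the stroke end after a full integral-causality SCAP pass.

b2 stroke→J2  (Se1: effort source, stroke at far end)
b4 stroke→Sf1  (Sf1 (Sf) sets flow on bond)
b1 stroke→J2  (common-f at J2 fixed by 4)
b0 stroke→TF1  (TF1: transformer flips bond 1)
b3 stroke→J1  (1-jn J1 has f-setter on 0)

bond 0 →TF1
bond 1 →J2
bond 2 →J2
bond 3 →J1
bond 4 →Sf1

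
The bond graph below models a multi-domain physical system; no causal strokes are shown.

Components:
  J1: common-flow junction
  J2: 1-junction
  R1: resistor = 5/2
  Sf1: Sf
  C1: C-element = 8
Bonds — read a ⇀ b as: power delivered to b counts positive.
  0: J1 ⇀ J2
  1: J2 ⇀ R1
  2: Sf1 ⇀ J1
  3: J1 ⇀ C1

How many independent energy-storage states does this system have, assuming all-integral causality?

1  (C1 all integral)

bond 2 |Sf1  (source Sf1 imposes f)
bond 0 |J1  (common-f at J1 fixed by 2)
bond 3 |J1  (1-jn J1 has f-setter on 2)
bond 1 |J2  (common-f at J2 fixed by 0)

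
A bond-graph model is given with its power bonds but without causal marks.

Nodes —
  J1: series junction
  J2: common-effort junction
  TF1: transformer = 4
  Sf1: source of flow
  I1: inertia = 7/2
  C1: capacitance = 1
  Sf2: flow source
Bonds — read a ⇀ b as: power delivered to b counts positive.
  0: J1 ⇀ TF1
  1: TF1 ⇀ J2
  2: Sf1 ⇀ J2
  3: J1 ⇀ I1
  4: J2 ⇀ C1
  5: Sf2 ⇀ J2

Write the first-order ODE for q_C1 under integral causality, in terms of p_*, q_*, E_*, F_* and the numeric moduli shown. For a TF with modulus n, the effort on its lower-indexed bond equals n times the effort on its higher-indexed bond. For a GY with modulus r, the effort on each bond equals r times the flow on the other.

#2 stroke→Sf1  (Sf1: flow source, stroke at near end)
#5 stroke→Sf2  (Sf2 fixes flow; stroke at Sf2)
#3 stroke→I1  (I1 integral (f out))
#0 stroke→J1  (common-f at J1 fixed by 3)
#1 stroke→TF1  (TF1 one-in-one-out from 0)
#4 stroke→J2  (J2 needs exactly one e-in)

dq_C1/dt = F_Sf1 + F_Sf2 + 8*p_I1/7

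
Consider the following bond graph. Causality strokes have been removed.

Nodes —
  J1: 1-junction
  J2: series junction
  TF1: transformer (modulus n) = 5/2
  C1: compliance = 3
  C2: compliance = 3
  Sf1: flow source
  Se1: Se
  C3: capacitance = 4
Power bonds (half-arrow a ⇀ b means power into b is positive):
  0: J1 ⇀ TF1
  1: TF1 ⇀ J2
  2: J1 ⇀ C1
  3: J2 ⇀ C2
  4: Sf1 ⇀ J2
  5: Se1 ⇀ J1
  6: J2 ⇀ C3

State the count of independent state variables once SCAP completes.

3  (C1, C2, C3 all integral)

bond 4 stroke→Sf1  (Sf1 (Sf) sets flow on bond)
bond 5 stroke→J1  (source Se1 imposes e)
bond 1 stroke→J2  (1-jn J2 has f-setter on 4)
bond 3 stroke→J2  (J2: bond 4 brought flow, rest push out)
bond 6 stroke→J2  (common-f at J2 fixed by 4)
bond 0 stroke→TF1  (TF TF1: opposite of bond 1)
bond 2 stroke→J1  (J1 flow already set via bond 0)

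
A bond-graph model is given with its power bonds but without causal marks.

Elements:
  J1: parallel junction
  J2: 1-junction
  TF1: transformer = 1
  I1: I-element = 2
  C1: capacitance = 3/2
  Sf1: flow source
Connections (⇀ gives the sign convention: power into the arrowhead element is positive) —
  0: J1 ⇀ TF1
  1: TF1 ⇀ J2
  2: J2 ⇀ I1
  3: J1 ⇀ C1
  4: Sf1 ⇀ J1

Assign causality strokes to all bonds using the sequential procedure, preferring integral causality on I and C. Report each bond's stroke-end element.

β4 |Sf1  (Sf1: flow source, stroke at near end)
β2 |I1  (I1: I, integral causality)
β1 |J2  (1-jn J2 has f-setter on 2)
β0 |TF1  (TF1: transformer flips bond 1)
β3 |J1  (J1 needs exactly one e-in)

#0 →TF1
#1 →J2
#2 →I1
#3 →J1
#4 →Sf1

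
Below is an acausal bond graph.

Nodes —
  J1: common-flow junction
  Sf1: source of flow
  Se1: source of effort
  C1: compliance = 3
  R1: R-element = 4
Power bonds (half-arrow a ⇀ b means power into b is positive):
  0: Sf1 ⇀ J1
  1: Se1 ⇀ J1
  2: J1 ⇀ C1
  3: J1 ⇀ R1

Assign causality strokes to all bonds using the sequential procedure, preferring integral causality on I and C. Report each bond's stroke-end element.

#0 |Sf1
#1 |J1
#2 |J1
#3 |J1

bond 0 stroke at Sf1  (Sf1: flow source, stroke at near end)
bond 1 stroke at J1  (Se1 (Se) sets effort on bond)
bond 2 stroke at J1  (J1: bond 0 brought flow, rest push out)
bond 3 stroke at J1  (J1: bond 0 brought flow, rest push out)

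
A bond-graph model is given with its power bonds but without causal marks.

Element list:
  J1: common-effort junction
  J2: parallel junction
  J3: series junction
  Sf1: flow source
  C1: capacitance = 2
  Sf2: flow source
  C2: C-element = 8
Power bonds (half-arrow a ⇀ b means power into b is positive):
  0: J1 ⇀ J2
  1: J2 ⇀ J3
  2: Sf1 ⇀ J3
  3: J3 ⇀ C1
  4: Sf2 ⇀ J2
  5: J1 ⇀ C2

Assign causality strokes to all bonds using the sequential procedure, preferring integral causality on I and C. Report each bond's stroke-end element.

bond 2 stroke→Sf1  (Sf1: flow source, stroke at near end)
bond 4 stroke→Sf2  (Sf2 fixes flow; stroke at Sf2)
bond 1 stroke→J3  (J3 flow already set via bond 2)
bond 3 stroke→J3  (J3 flow already set via bond 2)
bond 0 stroke→J2  (J2: last free bond brings effort in)
bond 5 stroke→J1  (J1 needs exactly one e-in)

b0 stroke→J2
b1 stroke→J3
b2 stroke→Sf1
b3 stroke→J3
b4 stroke→Sf2
b5 stroke→J1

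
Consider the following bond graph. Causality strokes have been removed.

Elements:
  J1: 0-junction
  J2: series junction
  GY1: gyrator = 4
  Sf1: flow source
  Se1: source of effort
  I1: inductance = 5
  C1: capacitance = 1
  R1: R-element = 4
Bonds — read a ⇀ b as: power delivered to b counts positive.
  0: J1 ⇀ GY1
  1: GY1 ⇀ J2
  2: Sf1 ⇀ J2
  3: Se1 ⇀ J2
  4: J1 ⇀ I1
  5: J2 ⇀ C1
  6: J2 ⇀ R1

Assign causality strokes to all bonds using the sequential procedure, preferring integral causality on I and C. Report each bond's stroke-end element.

β0 →J1
β1 →J2
β2 →Sf1
β3 →J2
β4 →I1
β5 →J2
β6 →J2

b2 →Sf1  (Sf1 fixes flow; stroke at Sf1)
b3 →J2  (Se1 (Se) sets effort on bond)
b1 →J2  (J2 flow already set via bond 2)
b5 →J2  (J2: bond 2 brought flow, rest push out)
b6 →J2  (common-f at J2 fixed by 2)
b0 →J1  (GY1 both-in/both-out from 1)
b4 →I1  (0-jn J1 has e-setter on 0)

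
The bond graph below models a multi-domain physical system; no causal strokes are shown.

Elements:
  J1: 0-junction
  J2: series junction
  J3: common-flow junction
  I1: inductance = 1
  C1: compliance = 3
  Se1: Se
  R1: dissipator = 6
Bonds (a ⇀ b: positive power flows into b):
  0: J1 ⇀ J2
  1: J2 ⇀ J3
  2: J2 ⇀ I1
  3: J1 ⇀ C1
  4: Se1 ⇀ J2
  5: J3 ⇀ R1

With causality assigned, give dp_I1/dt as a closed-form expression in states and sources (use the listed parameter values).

dp_I1/dt = E_Se1 - 6*p_I1 + q_C1/3

b4 stroke→J2  (Se1 (Se) sets effort on bond)
b2 stroke→I1  (I1: I, integral causality)
b0 stroke→J2  (common-f at J2 fixed by 2)
b1 stroke→J2  (J2 flow already set via bond 2)
b5 stroke→J3  (1-jn J3 has f-setter on 1)
b3 stroke→J1  (J1 needs exactly one e-in)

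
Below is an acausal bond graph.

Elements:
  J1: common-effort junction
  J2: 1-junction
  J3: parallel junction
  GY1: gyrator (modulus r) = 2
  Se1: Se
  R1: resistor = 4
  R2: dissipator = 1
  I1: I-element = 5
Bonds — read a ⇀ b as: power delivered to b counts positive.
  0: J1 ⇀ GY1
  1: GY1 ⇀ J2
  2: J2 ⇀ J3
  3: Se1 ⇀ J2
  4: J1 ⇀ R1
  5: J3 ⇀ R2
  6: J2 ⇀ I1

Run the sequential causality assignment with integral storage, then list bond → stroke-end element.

b3 →J2  (Se1 fixes effort; stroke away)
b6 →I1  (prefer integral on I1)
b1 →J2  (1-jn J2 has f-setter on 6)
b2 →J2  (J2 flow already set via bond 6)
b5 →J3  (J3: last free bond brings effort in)
b0 →J1  (GY1 both-in/both-out from 1)
b4 →R1  (J1: bond 0 brought effort, rest push out)

β0 →J1
β1 →J2
β2 →J2
β3 →J2
β4 →R1
β5 →J3
β6 →I1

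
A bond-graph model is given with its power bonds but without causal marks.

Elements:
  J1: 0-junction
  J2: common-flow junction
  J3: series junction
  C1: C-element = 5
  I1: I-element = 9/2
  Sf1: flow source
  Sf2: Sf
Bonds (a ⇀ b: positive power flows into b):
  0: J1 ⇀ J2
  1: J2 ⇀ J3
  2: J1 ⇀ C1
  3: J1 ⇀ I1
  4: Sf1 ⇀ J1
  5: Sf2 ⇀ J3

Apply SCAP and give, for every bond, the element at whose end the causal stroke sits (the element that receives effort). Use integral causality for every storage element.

β0 |J2
β1 |J3
β2 |J1
β3 |I1
β4 |Sf1
β5 |Sf2

#4 stroke→Sf1  (Sf1 fixes flow; stroke at Sf1)
#5 stroke→Sf2  (Sf2 (Sf) sets flow on bond)
#1 stroke→J3  (1-jn J3 has f-setter on 5)
#0 stroke→J2  (1-jn J2 has f-setter on 1)
#2 stroke→J1  (C1 outputs effort q/C1)
#3 stroke→I1  (J1: bond 2 brought effort, rest push out)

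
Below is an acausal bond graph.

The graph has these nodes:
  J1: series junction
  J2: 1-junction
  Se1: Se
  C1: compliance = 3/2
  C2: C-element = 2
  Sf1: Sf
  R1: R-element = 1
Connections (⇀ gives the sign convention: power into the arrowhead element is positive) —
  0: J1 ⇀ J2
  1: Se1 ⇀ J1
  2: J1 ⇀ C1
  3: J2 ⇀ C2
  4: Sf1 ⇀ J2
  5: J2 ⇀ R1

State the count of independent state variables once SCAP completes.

β1 |J1  (Se1 (Se) sets effort on bond)
β4 |Sf1  (Sf1: flow source, stroke at near end)
β0 |J2  (1-jn J2 has f-setter on 4)
β3 |J2  (J2: bond 4 brought flow, rest push out)
β5 |J2  (1-jn J2 has f-setter on 4)
β2 |J1  (1-jn J1 has f-setter on 0)

2  (C1, C2 all integral)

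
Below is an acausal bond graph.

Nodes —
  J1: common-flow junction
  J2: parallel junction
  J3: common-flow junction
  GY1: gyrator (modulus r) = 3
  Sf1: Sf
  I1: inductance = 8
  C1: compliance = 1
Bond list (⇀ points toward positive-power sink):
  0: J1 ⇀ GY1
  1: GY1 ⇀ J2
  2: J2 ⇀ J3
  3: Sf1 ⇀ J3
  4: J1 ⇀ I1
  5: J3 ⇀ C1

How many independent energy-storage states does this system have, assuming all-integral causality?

#3 stroke→Sf1  (Sf1 (Sf) sets flow on bond)
#2 stroke→J3  (common-f at J3 fixed by 3)
#5 stroke→J3  (1-jn J3 has f-setter on 3)
#1 stroke→J2  (only one effort-in slot at J2)
#0 stroke→J1  (GY1: gyrator matches bond 1)
#4 stroke→I1  (closing 1-jn rule on J1)

2  (C1, I1 all integral)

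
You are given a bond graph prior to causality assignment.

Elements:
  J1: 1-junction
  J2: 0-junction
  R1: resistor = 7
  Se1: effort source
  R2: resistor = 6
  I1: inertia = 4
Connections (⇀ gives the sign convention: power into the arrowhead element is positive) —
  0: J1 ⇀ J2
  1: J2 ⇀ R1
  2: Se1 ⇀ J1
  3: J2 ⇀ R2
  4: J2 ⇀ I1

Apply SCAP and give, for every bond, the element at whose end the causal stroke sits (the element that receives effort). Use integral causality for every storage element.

β2 stroke→J1  (Se1 fixes effort; stroke away)
β0 stroke→J2  (only one flow-in slot at J1)
β1 stroke→R1  (common-e at J2 fixed by 0)
β3 stroke→R2  (common-e at J2 fixed by 0)
β4 stroke→I1  (J2 effort already set via bond 0)

bond 0 →J2
bond 1 →R1
bond 2 →J1
bond 3 →R2
bond 4 →I1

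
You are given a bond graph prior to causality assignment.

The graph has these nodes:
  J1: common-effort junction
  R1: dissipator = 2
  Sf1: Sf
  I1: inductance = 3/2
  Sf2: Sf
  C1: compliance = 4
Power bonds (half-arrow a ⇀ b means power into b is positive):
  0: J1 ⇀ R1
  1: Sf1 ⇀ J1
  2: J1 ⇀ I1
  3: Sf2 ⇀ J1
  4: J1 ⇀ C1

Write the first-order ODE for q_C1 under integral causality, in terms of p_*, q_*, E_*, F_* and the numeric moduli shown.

#1 stroke→Sf1  (Sf1: flow source, stroke at near end)
#3 stroke→Sf2  (Sf2: flow source, stroke at near end)
#2 stroke→I1  (I1: I, integral causality)
#4 stroke→J1  (C1: C, integral causality)
#0 stroke→R1  (0-jn J1 has e-setter on 4)

dq_C1/dt = F_Sf1 + F_Sf2 - 2*p_I1/3 - q_C1/8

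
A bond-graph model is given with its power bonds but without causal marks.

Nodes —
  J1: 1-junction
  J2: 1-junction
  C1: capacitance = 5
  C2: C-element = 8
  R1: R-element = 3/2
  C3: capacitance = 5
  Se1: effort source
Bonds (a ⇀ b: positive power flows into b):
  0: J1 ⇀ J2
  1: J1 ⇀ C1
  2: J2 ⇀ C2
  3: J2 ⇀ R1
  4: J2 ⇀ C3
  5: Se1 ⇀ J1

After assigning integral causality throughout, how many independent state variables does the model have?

β5 →J1  (source Se1 imposes e)
β1 →J1  (C1 outputs effort q/C1)
β0 →J2  (J1: last free bond brings flow in)
β2 →J2  (prefer integral on C2)
β4 →J2  (C3 outputs effort q/C3)
β3 →R1  (only one flow-in slot at J2)

3  (C1, C2, C3 all integral)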